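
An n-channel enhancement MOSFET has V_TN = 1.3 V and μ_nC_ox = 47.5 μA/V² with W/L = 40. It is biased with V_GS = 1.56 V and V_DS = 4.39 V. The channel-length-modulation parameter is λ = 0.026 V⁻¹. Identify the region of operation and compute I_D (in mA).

k_n = μ_nC_ox · (W/L) = 1.9 mA/V².
V_ov = V_GS − V_TN = 1.56 − 1.3 = 0.26 V.
Since V_DS = 4.39 V ≥ V_ov = 0.26 V, the device is in saturation.
I_D = ½ k_n V_ov² (1 + λ V_DS) = 0.5 × 1.9 × 0.26² × (1 + 0.026 × 4.39) = 0.0716 mA.

Saturation; I_D = 0.0716 mA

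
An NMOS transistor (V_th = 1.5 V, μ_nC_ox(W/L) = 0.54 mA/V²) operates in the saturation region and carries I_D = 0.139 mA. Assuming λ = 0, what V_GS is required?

In saturation I_D = ½ k_n (V_GS − V_th)², so V_GS − V_th = √(2 I_D / k_n) = √(2 × 0.139 / 0.54) = 0.718 V.
V_GS = 1.5 + 0.718 = 2.22 V.

V_GS = 2.22 V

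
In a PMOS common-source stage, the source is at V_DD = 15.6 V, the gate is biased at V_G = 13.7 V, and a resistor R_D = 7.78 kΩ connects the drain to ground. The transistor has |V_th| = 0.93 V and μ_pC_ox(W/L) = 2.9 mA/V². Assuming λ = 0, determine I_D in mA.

I_D = 1.36 mA

V_SG = V_DD − V_G = 15.6 − 13.7 = 1.9 V, so V_ov = 1.9 − 0.93 = 0.97 V.
Assume saturation: I_D = ½ k_p V_ov² = 0.5 × 2.9 × 0.97² = 1.36 mA, giving V_SD = V_DD − I_D R_D = 15.6 − 1.36 × 7.78 = 4.99 V.
V_SD = 4.99 V ≥ V_ov = 0.97 V, confirming saturation.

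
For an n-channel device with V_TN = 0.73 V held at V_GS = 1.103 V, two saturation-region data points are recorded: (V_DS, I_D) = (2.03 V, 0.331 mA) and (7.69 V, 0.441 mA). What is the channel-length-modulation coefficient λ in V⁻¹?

With V_GS fixed, I_D ∝ (1 + λ V_DS) in saturation, so I_D2/I_D1 = (1 + λ V_DS2)/(1 + λ V_DS1).
0.441/0.331 = 1.332 = (1 + 7.69 λ)/(1 + 2.03 λ).
Solving: λ (I_D1 V_DS2 − I_D2 V_DS1) = I_D2 − I_D1, so λ = (0.441 − 0.331) / (0.331 × 7.69 − 0.441 × 2.03) = 0.11 / 1.65 = 0.0667 V⁻¹.

λ = 0.0667 V⁻¹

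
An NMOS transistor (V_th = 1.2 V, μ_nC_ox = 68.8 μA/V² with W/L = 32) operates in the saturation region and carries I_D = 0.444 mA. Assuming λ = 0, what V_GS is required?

k_n = μ_nC_ox · (W/L) = 2.202 mA/V².
In saturation I_D = ½ k_n (V_GS − V_th)², so V_GS − V_th = √(2 I_D / k_n) = √(2 × 0.444 / 2.202) = 0.635 V.
V_GS = 1.2 + 0.635 = 1.84 V.

V_GS = 1.84 V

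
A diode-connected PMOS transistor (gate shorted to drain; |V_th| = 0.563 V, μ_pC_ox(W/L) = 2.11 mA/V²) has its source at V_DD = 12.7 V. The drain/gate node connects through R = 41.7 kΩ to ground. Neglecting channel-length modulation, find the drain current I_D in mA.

I_D = 0.279 mA

With gate tied to drain, V_SG = V_SD ≥ V_SG − |V_th|, so the device is in saturation.
KCL at the drain: ½ k_p (V_SG − |V_th|)² = (V_DD − V_SG)/R.
Let x = V_SG − 0.563. Then 44 x² + x − 12.14 = 0, giving x = 0.514 V (positive root), so V_SG = 1.08 V.
I_D = (V_DD − V_SG)/R = (12.7 − 1.08) / 41.7 = 0.279 mA.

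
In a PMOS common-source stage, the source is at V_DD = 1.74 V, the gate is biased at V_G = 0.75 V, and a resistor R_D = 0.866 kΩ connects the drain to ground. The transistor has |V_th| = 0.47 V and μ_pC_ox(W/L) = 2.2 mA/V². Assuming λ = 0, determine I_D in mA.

V_SG = V_DD − V_G = 1.74 − 0.75 = 0.99 V, so V_ov = 0.99 − 0.47 = 0.52 V.
Assume saturation: I_D = ½ k_p V_ov² = 0.5 × 2.2 × 0.52² = 0.297 mA, giving V_SD = V_DD − I_D R_D = 1.74 − 0.297 × 0.866 = 1.48 V.
V_SD = 1.48 V ≥ V_ov = 0.52 V, confirming saturation.

I_D = 0.297 mA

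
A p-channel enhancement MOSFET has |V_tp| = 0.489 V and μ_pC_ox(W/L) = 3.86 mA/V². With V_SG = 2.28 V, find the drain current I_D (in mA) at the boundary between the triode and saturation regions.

At the boundary V_SD = V_ov = V_SG − |V_tp| = 2.28 − 0.489 = 1.79 V.
I_D = ½ k_p V_ov² = 0.5 × 3.86 × 1.79² = 6.19 mA.

I_D = 6.19 mA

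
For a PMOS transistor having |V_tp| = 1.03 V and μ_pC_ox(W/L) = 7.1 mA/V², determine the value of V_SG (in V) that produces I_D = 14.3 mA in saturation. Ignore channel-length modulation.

V_SG = 3.04 V

In saturation I_D = ½ k_p (V_SG − |V_tp|)², so V_SG − |V_tp| = √(2 I_D / k_p) = √(2 × 14.3 / 7.1) = 2.01 V.
V_SG = 1.03 + 2.01 = 3.04 V.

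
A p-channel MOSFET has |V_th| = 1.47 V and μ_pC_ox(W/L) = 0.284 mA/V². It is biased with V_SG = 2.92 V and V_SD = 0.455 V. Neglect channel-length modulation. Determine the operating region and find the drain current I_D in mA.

V_ov = V_SG − |V_th| = 2.92 − 1.47 = 1.45 V.
Since V_SD = 0.455 V < V_ov = 1.45 V, the device is in the triode region.
I_D = k_p [V_ov · V_SD − ½ V_SD²] = 0.284 × [1.45 × 0.455 − 0.5 × 0.455²] = 0.158 mA.

Triode; I_D = 0.158 mA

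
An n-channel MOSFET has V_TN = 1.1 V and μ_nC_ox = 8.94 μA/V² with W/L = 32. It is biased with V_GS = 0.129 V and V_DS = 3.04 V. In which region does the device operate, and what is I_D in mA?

Cutoff; I_D = 0 mA

V_GS = 0.129 V < V_TN = 1.1 V, so the transistor is in cutoff.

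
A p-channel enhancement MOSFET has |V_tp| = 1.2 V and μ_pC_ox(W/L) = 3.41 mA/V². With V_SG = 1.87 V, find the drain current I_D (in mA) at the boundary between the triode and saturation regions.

I_D = 0.765 mA

At the boundary V_SD = V_ov = V_SG − |V_tp| = 1.87 − 1.2 = 0.67 V.
I_D = ½ k_p V_ov² = 0.5 × 3.41 × 0.67² = 0.765 mA.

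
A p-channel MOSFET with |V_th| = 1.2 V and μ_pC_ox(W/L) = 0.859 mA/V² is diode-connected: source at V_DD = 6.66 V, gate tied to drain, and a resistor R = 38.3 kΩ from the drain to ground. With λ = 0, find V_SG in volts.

V_SG = 1.75 V

With gate tied to drain, V_SG = V_SD ≥ V_SG − |V_th|, so the device is in saturation.
KCL at the drain: ½ k_p (V_SG − |V_th|)² = (V_DD − V_SG)/R.
Let x = V_SG − 1.2. Then 16.4 x² + x − 5.46 = 0, giving x = 0.547 V (positive root), so V_SG = 1.75 V.
I_D = (V_DD − V_SG)/R = (6.66 − 1.75) / 38.3 = 0.128 mA.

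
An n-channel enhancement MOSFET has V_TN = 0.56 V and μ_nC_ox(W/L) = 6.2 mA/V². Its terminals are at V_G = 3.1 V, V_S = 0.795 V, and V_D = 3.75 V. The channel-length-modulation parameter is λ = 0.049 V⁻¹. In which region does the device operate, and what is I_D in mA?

V_GS = V_G − V_S = 3.1 − 0.795 = 2.31 V; V_DS = V_D − V_S = 3.75 − 0.795 = 2.96 V.
V_ov = V_GS − V_TN = 2.31 − 0.56 = 1.75 V.
Since V_DS = 2.96 V ≥ V_ov = 1.75 V, the device is in saturation.
I_D = ½ k_n V_ov² (1 + λ V_DS) = 0.5 × 6.2 × 1.75² × (1 + 0.049 × 2.96) = 10.8 mA.

Saturation; I_D = 10.8 mA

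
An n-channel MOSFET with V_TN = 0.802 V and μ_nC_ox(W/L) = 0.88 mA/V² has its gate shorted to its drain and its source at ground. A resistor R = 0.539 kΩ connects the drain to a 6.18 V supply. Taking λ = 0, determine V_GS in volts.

V_GS = 3.90 V

With gate tied to drain, V_GS = V_DS ≥ V_GS − V_TN, so the device is in saturation.
KCL at the drain: ½ k_n (V_GS − V_TN)² = (V_DD − V_GS)/R.
Let x = V_GS − 0.802. Then 0.237 x² + x − 5.378 = 0, giving x = 3.1 V (positive root), so V_GS = 3.9 V.
I_D = (V_DD − V_GS)/R = (6.18 − 3.9) / 0.539 = 4.23 mA.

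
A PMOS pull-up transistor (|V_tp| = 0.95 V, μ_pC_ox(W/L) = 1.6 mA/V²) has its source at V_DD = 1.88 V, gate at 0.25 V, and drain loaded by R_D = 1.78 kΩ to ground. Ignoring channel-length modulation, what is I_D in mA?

I_D = 0.370 mA

V_SG = V_DD − V_G = 1.88 − 0.25 = 1.63 V, so V_ov = 1.63 − 0.95 = 0.68 V.
Assume saturation: I_D = ½ k_p V_ov² = 0.5 × 1.6 × 0.68² = 0.37 mA, giving V_SD = V_DD − I_D R_D = 1.88 − 0.37 × 1.78 = 1.22 V.
V_SD = 1.22 V ≥ V_ov = 0.68 V, confirming saturation.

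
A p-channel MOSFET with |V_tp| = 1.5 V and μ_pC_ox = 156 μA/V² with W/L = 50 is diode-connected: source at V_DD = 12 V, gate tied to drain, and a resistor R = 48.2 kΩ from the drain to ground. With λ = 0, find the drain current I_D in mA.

With gate tied to drain, V_SG = V_SD ≥ V_SG − |V_tp|, so the device is in saturation.
k_p = μ_pC_ox · (W/L) = 7.8 mA/V².
KCL at the drain: ½ k_p (V_SG − |V_tp|)² = (V_DD − V_SG)/R.
Let x = V_SG − 1.5. Then 188 x² + x − 10.5 = 0, giving x = 0.234 V (positive root), so V_SG = 1.73 V.
I_D = (V_DD − V_SG)/R = (12 − 1.73) / 48.2 = 0.213 mA.

I_D = 0.213 mA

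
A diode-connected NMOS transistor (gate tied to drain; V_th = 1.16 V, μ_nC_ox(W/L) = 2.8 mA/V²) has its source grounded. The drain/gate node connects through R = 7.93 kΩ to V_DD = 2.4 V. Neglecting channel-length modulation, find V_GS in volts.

With gate tied to drain, V_GS = V_DS ≥ V_GS − V_th, so the device is in saturation.
KCL at the drain: ½ k_n (V_GS − V_th)² = (V_DD − V_GS)/R.
Let x = V_GS − 1.16. Then 11.1 x² + x − 1.24 = 0, giving x = 0.292 V (positive root), so V_GS = 1.45 V.
I_D = (V_DD − V_GS)/R = (2.4 − 1.45) / 7.93 = 0.12 mA.

V_GS = 1.45 V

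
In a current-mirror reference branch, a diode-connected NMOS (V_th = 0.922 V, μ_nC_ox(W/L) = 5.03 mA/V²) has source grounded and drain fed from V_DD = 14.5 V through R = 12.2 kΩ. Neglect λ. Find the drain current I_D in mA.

With gate tied to drain, V_GS = V_DS ≥ V_GS − V_th, so the device is in saturation.
KCL at the drain: ½ k_n (V_GS − V_th)² = (V_DD − V_GS)/R.
Let x = V_GS − 0.922. Then 30.7 x² + x − 13.58 = 0, giving x = 0.649 V (positive root), so V_GS = 1.57 V.
I_D = (V_DD − V_GS)/R = (14.5 − 1.57) / 12.2 = 1.06 mA.

I_D = 1.06 mA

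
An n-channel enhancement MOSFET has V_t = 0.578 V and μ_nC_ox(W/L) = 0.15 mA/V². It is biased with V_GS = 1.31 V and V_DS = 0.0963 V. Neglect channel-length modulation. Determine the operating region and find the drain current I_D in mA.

V_ov = V_GS − V_t = 1.31 − 0.578 = 0.732 V.
Since V_DS = 0.0963 V < V_ov = 0.732 V, the device is in the triode region.
I_D = k_n [V_ov · V_DS − ½ V_DS²] = 0.15 × [0.732 × 0.0963 − 0.5 × 0.0963²] = 0.00988 mA.

Triode; I_D = 0.00988 mA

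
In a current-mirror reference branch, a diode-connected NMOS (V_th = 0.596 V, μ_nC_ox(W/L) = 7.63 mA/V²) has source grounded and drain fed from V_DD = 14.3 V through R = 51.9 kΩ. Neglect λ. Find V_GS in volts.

With gate tied to drain, V_GS = V_DS ≥ V_GS − V_th, so the device is in saturation.
KCL at the drain: ½ k_n (V_GS − V_th)² = (V_DD − V_GS)/R.
Let x = V_GS − 0.596. Then 198 x² + x − 13.7 = 0, giving x = 0.261 V (positive root), so V_GS = 0.857 V.
I_D = (V_DD − V_GS)/R = (14.3 − 0.857) / 51.9 = 0.259 mA.

V_GS = 0.857 V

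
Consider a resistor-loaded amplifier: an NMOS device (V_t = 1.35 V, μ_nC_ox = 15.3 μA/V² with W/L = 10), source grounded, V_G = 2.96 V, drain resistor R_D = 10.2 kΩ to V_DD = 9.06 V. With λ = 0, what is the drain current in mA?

V_GS = V_G = 2.96 V, so V_ov = 2.96 − 1.35 = 1.61 V.
k_n = μ_nC_ox · (W/L) = 0.153 mA/V².
Assume saturation: I_D = ½ k_n V_ov² = 0.5 × 0.153 × 1.61² = 0.198 mA, giving V_DS = V_DD − I_D R_D = 9.06 − 0.198 × 10.2 = 7.04 V.
V_DS = 7.04 V ≥ V_ov = 1.61 V, confirming saturation.

I_D = 0.198 mA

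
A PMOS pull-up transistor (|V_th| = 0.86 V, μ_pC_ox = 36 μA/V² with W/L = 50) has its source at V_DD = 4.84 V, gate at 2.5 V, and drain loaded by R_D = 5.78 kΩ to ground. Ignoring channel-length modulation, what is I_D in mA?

I_D = 0.780 mA

V_SG = V_DD − V_G = 4.84 − 2.5 = 2.34 V, so V_ov = 2.34 − 0.86 = 1.48 V.
k_p = μ_pC_ox · (W/L) = 1.8 mA/V².
Assume saturation: I_D = ½ k_p V_ov² = 0.5 × 1.8 × 1.48² = 1.97 mA, giving V_SD = V_DD − I_D R_D = 4.84 − 1.97 × 5.78 = -6.55 V.
But -6.55 V < V_ov = 1.48 V, so the device is actually in triode.
In triode I_D = k_p[V_ov V_SD − ½ V_SD²] and I_D = (V_DD − V_SD)/R_D. Equating: 5.2 V_SD² − 16.4 V_SD + 4.84 = 0, giving V_SD = 0.33 V (the root below V_ov).
I_D = (4.84 − 0.33) / 5.78 = 0.78 mA.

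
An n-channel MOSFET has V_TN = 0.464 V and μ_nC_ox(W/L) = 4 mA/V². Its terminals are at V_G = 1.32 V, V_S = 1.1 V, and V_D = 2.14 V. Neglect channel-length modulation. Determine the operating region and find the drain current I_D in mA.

Cutoff; I_D = 0 mA

V_GS = V_G − V_S = 1.32 − 1.1 = 0.22 V; V_DS = V_D − V_S = 2.14 − 1.1 = 1.04 V.
V_GS = 0.22 V < V_TN = 0.464 V, so the transistor is in cutoff.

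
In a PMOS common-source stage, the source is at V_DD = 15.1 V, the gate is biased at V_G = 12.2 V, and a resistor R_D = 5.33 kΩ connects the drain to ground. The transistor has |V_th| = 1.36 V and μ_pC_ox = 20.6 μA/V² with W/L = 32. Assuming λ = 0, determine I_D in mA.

I_D = 0.782 mA

V_SG = V_DD − V_G = 15.1 − 12.2 = 2.9 V, so V_ov = 2.9 − 1.36 = 1.54 V.
k_p = μ_pC_ox · (W/L) = 0.6592 mA/V².
Assume saturation: I_D = ½ k_p V_ov² = 0.5 × 0.6592 × 1.54² = 0.782 mA, giving V_SD = V_DD − I_D R_D = 15.1 − 0.782 × 5.33 = 10.9 V.
V_SD = 10.9 V ≥ V_ov = 1.54 V, confirming saturation.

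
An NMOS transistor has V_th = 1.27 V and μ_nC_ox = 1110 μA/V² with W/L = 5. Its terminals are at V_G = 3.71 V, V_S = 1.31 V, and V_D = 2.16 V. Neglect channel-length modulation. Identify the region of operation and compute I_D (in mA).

Triode; I_D = 3.33 mA

V_GS = V_G − V_S = 3.71 − 1.31 = 2.4 V; V_DS = V_D − V_S = 2.16 − 1.31 = 0.85 V.
k_n = μ_nC_ox · (W/L) = 5.55 mA/V².
V_ov = V_GS − V_th = 2.4 − 1.27 = 1.13 V.
Since V_DS = 0.85 V < V_ov = 1.13 V, the device is in the triode region.
I_D = k_n [V_ov · V_DS − ½ V_DS²] = 5.55 × [1.13 × 0.85 − 0.5 × 0.85²] = 3.33 mA.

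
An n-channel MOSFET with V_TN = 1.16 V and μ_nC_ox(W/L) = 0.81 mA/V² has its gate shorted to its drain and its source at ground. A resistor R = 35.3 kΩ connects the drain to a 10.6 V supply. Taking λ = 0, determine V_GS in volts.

V_GS = 1.94 V

With gate tied to drain, V_GS = V_DS ≥ V_GS − V_TN, so the device is in saturation.
KCL at the drain: ½ k_n (V_GS − V_TN)² = (V_DD − V_GS)/R.
Let x = V_GS − 1.16. Then 14.3 x² + x − 9.44 = 0, giving x = 0.778 V (positive root), so V_GS = 1.94 V.
I_D = (V_DD − V_GS)/R = (10.6 − 1.94) / 35.3 = 0.245 mA.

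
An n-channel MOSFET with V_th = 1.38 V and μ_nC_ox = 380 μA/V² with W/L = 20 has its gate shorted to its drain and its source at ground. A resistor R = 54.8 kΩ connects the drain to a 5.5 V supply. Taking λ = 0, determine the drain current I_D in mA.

With gate tied to drain, V_GS = V_DS ≥ V_GS − V_th, so the device is in saturation.
k_n = μ_nC_ox · (W/L) = 7.6 mA/V².
KCL at the drain: ½ k_n (V_GS − V_th)² = (V_DD − V_GS)/R.
Let x = V_GS − 1.38. Then 208 x² + x − 4.12 = 0, giving x = 0.138 V (positive root), so V_GS = 1.52 V.
I_D = (V_DD − V_GS)/R = (5.5 − 1.52) / 54.8 = 0.0727 mA.

I_D = 0.0727 mA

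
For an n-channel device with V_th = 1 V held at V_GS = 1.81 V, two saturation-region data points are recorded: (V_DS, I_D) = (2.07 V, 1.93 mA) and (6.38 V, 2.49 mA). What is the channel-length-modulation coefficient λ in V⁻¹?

With V_GS fixed, I_D ∝ (1 + λ V_DS) in saturation, so I_D2/I_D1 = (1 + λ V_DS2)/(1 + λ V_DS1).
2.49/1.93 = 1.29 = (1 + 6.38 λ)/(1 + 2.07 λ).
Solving: λ (I_D1 V_DS2 − I_D2 V_DS1) = I_D2 − I_D1, so λ = (2.49 − 1.93) / (1.93 × 6.38 − 2.49 × 2.07) = 0.56 / 7.16 = 0.0782 V⁻¹.

λ = 0.0782 V⁻¹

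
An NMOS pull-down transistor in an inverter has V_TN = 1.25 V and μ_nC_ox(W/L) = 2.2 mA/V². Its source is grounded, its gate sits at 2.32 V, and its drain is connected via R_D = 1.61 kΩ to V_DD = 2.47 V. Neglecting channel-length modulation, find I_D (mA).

V_GS = V_G = 2.32 V, so V_ov = 2.32 − 1.25 = 1.07 V.
Assume saturation: I_D = ½ k_n V_ov² = 0.5 × 2.2 × 1.07² = 1.26 mA, giving V_DS = V_DD − I_D R_D = 2.47 − 1.26 × 1.61 = 0.442 V.
But 0.442 V < V_ov = 1.07 V, so the device is actually in triode.
In triode I_D = k_n[V_ov V_DS − ½ V_DS²] and I_D = (V_DD − V_DS)/R_D. Equating: 1.77 V_DS² − 4.79 V_DS + 2.47 = 0, giving V_DS = 0.693 V (the root below V_ov).
I_D = (2.47 − 0.693) / 1.61 = 1.1 mA.

I_D = 1.10 mA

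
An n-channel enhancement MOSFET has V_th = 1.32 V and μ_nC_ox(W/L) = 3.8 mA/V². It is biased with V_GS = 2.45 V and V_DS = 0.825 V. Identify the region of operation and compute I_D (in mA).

Triode; I_D = 2.25 mA

V_ov = V_GS − V_th = 2.45 − 1.32 = 1.13 V.
Since V_DS = 0.825 V < V_ov = 1.13 V, the device is in the triode region.
I_D = k_n [V_ov · V_DS − ½ V_DS²] = 3.8 × [1.13 × 0.825 − 0.5 × 0.825²] = 2.25 mA.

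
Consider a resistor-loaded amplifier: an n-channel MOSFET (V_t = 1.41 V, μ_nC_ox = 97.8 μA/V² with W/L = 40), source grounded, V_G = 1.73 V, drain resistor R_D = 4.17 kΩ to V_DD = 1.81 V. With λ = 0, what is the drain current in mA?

V_GS = V_G = 1.73 V, so V_ov = 1.73 − 1.41 = 0.32 V.
k_n = μ_nC_ox · (W/L) = 3.912 mA/V².
Assume saturation: I_D = ½ k_n V_ov² = 0.5 × 3.912 × 0.32² = 0.2 mA, giving V_DS = V_DD − I_D R_D = 1.81 − 0.2 × 4.17 = 0.975 V.
V_DS = 0.975 V ≥ V_ov = 0.32 V, confirming saturation.

I_D = 0.200 mA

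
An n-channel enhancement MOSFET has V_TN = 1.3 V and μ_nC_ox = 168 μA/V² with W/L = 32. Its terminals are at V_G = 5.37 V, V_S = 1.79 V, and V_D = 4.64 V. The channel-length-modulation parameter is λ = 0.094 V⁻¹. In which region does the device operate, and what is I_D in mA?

V_GS = V_G − V_S = 5.37 − 1.79 = 3.58 V; V_DS = V_D − V_S = 4.64 − 1.79 = 2.85 V.
k_n = μ_nC_ox · (W/L) = 5.376 mA/V².
V_ov = V_GS − V_TN = 3.58 − 1.3 = 2.28 V.
Since V_DS = 2.85 V ≥ V_ov = 2.28 V, the device is in saturation.
I_D = ½ k_n V_ov² (1 + λ V_DS) = 0.5 × 5.376 × 2.28² × (1 + 0.094 × 2.85) = 17.7 mA.

Saturation; I_D = 17.7 mA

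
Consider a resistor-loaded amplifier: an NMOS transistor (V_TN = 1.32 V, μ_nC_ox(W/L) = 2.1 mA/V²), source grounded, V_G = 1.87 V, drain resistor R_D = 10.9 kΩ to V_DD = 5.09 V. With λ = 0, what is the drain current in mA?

I_D = 0.318 mA

V_GS = V_G = 1.87 V, so V_ov = 1.87 − 1.32 = 0.55 V.
Assume saturation: I_D = ½ k_n V_ov² = 0.5 × 2.1 × 0.55² = 0.318 mA, giving V_DS = V_DD − I_D R_D = 5.09 − 0.318 × 10.9 = 1.63 V.
V_DS = 1.63 V ≥ V_ov = 0.55 V, confirming saturation.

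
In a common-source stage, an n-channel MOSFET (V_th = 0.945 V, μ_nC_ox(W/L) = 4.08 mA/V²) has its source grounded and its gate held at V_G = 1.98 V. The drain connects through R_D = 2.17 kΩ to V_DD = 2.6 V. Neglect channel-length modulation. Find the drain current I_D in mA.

V_GS = V_G = 1.98 V, so V_ov = 1.98 − 0.945 = 1.04 V.
Assume saturation: I_D = ½ k_n V_ov² = 0.5 × 4.08 × 1.04² = 2.19 mA, giving V_DS = V_DD − I_D R_D = 2.6 − 2.19 × 2.17 = -2.14 V.
But -2.14 V < V_ov = 1.04 V, so the device is actually in triode.
In triode I_D = k_n[V_ov V_DS − ½ V_DS²] and I_D = (V_DD − V_DS)/R_D. Equating: 4.43 V_DS² − 10.16 V_DS + 2.6 = 0, giving V_DS = 0.293 V (the root below V_ov).
I_D = (2.6 − 0.293) / 2.17 = 1.06 mA.

I_D = 1.06 mA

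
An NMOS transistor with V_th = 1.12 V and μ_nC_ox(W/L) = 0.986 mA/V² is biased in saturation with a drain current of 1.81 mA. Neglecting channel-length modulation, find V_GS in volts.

V_GS = 3.04 V

In saturation I_D = ½ k_n (V_GS − V_th)², so V_GS − V_th = √(2 I_D / k_n) = √(2 × 1.81 / 0.986) = 1.92 V.
V_GS = 1.12 + 1.92 = 3.04 V.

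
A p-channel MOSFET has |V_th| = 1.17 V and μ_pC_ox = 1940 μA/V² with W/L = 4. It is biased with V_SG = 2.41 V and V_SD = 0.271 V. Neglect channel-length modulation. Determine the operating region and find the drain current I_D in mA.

k_p = μ_pC_ox · (W/L) = 7.76 mA/V².
V_ov = V_SG − |V_th| = 2.41 − 1.17 = 1.24 V.
Since V_SD = 0.271 V < V_ov = 1.24 V, the device is in the triode region.
I_D = k_p [V_ov · V_SD − ½ V_SD²] = 7.76 × [1.24 × 0.271 − 0.5 × 0.271²] = 2.32 mA.

Triode; I_D = 2.32 mA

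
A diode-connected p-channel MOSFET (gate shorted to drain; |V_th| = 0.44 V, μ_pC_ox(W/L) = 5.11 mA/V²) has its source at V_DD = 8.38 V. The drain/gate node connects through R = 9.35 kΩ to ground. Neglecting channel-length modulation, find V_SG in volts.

With gate tied to drain, V_SG = V_SD ≥ V_SG − |V_th|, so the device is in saturation.
KCL at the drain: ½ k_p (V_SG − |V_th|)² = (V_DD − V_SG)/R.
Let x = V_SG − 0.44. Then 23.9 x² + x − 7.94 = 0, giving x = 0.556 V (positive root), so V_SG = 0.996 V.
I_D = (V_DD − V_SG)/R = (8.38 − 0.996) / 9.35 = 0.79 mA.

V_SG = 0.996 V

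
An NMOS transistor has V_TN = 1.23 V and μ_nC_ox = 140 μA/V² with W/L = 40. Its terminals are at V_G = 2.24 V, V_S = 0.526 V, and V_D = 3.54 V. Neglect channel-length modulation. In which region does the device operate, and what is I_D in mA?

V_GS = V_G − V_S = 2.24 − 0.526 = 1.71 V; V_DS = V_D − V_S = 3.54 − 0.526 = 3.01 V.
k_n = μ_nC_ox · (W/L) = 5.6 mA/V².
V_ov = V_GS − V_TN = 1.71 − 1.23 = 0.484 V.
Since V_DS = 3.01 V ≥ V_ov = 0.484 V, the device is in saturation.
I_D = ½ k_n V_ov² = 0.5 × 5.6 × 0.484² = 0.656 mA.

Saturation; I_D = 0.656 mA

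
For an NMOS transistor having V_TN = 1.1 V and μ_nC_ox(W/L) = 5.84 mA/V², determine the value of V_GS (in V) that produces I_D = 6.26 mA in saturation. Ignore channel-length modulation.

In saturation I_D = ½ k_n (V_GS − V_TN)², so V_GS − V_TN = √(2 I_D / k_n) = √(2 × 6.26 / 5.84) = 1.46 V.
V_GS = 1.1 + 1.46 = 2.56 V.

V_GS = 2.56 V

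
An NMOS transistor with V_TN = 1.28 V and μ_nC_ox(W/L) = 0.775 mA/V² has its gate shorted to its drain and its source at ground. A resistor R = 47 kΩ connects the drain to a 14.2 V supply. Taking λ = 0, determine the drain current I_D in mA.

I_D = 0.258 mA

With gate tied to drain, V_GS = V_DS ≥ V_GS − V_TN, so the device is in saturation.
KCL at the drain: ½ k_n (V_GS − V_TN)² = (V_DD − V_GS)/R.
Let x = V_GS − 1.28. Then 18.2 x² + x − 12.92 = 0, giving x = 0.815 V (positive root), so V_GS = 2.1 V.
I_D = (V_DD − V_GS)/R = (14.2 − 2.1) / 47 = 0.258 mA.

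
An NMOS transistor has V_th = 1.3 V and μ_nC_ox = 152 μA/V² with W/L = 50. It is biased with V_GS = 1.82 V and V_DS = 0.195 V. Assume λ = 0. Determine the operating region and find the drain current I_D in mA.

Triode; I_D = 0.626 mA

k_n = μ_nC_ox · (W/L) = 7.6 mA/V².
V_ov = V_GS − V_th = 1.82 − 1.3 = 0.52 V.
Since V_DS = 0.195 V < V_ov = 0.52 V, the device is in the triode region.
I_D = k_n [V_ov · V_DS − ½ V_DS²] = 7.6 × [0.52 × 0.195 − 0.5 × 0.195²] = 0.626 mA.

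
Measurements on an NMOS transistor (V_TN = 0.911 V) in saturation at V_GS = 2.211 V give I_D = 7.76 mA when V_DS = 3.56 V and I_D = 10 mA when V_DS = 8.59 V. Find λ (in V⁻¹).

λ = 0.0721 V⁻¹

With V_GS fixed, I_D ∝ (1 + λ V_DS) in saturation, so I_D2/I_D1 = (1 + λ V_DS2)/(1 + λ V_DS1).
10/7.76 = 1.289 = (1 + 8.59 λ)/(1 + 3.56 λ).
Solving: λ (I_D1 V_DS2 − I_D2 V_DS1) = I_D2 − I_D1, so λ = (10 − 7.76) / (7.76 × 8.59 − 10 × 3.56) = 2.24 / 31.1 = 0.0721 V⁻¹.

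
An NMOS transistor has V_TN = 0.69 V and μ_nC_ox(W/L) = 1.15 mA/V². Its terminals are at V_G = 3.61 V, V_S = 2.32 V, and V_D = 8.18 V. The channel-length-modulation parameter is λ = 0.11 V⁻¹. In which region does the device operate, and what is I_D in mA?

V_GS = V_G − V_S = 3.61 − 2.32 = 1.29 V; V_DS = V_D − V_S = 8.18 − 2.32 = 5.86 V.
V_ov = V_GS − V_TN = 1.29 − 0.69 = 0.6 V.
Since V_DS = 5.86 V ≥ V_ov = 0.6 V, the device is in saturation.
I_D = ½ k_n V_ov² (1 + λ V_DS) = 0.5 × 1.15 × 0.6² × (1 + 0.11 × 5.86) = 0.34 mA.

Saturation; I_D = 0.340 mA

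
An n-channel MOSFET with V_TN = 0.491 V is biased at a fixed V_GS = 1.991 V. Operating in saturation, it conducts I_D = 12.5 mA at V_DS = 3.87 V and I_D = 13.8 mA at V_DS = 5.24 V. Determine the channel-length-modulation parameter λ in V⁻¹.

λ = 0.107 V⁻¹

With V_GS fixed, I_D ∝ (1 + λ V_DS) in saturation, so I_D2/I_D1 = (1 + λ V_DS2)/(1 + λ V_DS1).
13.8/12.5 = 1.104 = (1 + 5.24 λ)/(1 + 3.87 λ).
Solving: λ (I_D1 V_DS2 − I_D2 V_DS1) = I_D2 − I_D1, so λ = (13.8 − 12.5) / (12.5 × 5.24 − 13.8 × 3.87) = 1.3 / 12.1 = 0.107 V⁻¹.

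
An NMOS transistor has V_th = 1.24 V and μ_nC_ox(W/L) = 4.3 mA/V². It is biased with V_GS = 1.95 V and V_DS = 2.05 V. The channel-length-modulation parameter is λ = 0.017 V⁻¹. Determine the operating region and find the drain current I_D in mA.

Saturation; I_D = 1.12 mA

V_ov = V_GS − V_th = 1.95 − 1.24 = 0.71 V.
Since V_DS = 2.05 V ≥ V_ov = 0.71 V, the device is in saturation.
I_D = ½ k_n V_ov² (1 + λ V_DS) = 0.5 × 4.3 × 0.71² × (1 + 0.017 × 2.05) = 1.12 mA.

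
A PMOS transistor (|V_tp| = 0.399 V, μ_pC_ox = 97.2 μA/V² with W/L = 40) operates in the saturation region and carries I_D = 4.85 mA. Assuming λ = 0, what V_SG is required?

k_p = μ_pC_ox · (W/L) = 3.888 mA/V².
In saturation I_D = ½ k_p (V_SG − |V_tp|)², so V_SG − |V_tp| = √(2 I_D / k_p) = √(2 × 4.85 / 3.888) = 1.58 V.
V_SG = 0.399 + 1.58 = 1.98 V.

V_SG = 1.98 V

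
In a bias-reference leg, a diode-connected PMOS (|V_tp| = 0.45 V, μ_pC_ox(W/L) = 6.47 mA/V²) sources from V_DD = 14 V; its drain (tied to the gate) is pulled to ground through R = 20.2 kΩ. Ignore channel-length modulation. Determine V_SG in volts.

With gate tied to drain, V_SG = V_SD ≥ V_SG − |V_tp|, so the device is in saturation.
KCL at the drain: ½ k_p (V_SG − |V_tp|)² = (V_DD − V_SG)/R.
Let x = V_SG − 0.45. Then 65.3 x² + x − 13.55 = 0, giving x = 0.448 V (positive root), so V_SG = 0.898 V.
I_D = (V_DD − V_SG)/R = (14 − 0.898) / 20.2 = 0.649 mA.

V_SG = 0.898 V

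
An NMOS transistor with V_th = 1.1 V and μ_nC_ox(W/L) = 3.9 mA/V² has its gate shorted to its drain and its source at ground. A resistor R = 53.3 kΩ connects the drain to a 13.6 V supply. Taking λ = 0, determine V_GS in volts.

V_GS = 1.44 V

With gate tied to drain, V_GS = V_DS ≥ V_GS − V_th, so the device is in saturation.
KCL at the drain: ½ k_n (V_GS − V_th)² = (V_DD − V_GS)/R.
Let x = V_GS − 1.1. Then 104 x² + x − 12.5 = 0, giving x = 0.342 V (positive root), so V_GS = 1.44 V.
I_D = (V_DD − V_GS)/R = (13.6 − 1.44) / 53.3 = 0.228 mA.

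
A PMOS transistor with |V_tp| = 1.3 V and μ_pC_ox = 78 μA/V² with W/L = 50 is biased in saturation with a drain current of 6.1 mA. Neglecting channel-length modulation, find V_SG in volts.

V_SG = 3.07 V

k_p = μ_pC_ox · (W/L) = 3.9 mA/V².
In saturation I_D = ½ k_p (V_SG − |V_tp|)², so V_SG − |V_tp| = √(2 I_D / k_p) = √(2 × 6.1 / 3.9) = 1.77 V.
V_SG = 1.3 + 1.77 = 3.07 V.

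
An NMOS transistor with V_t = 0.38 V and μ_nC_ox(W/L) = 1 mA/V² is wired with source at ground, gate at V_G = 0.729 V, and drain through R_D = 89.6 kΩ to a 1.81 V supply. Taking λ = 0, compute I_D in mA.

I_D = 0.0195 mA

V_GS = V_G = 0.729 V, so V_ov = 0.729 − 0.38 = 0.349 V.
Assume saturation: I_D = ½ k_n V_ov² = 0.5 × 1 × 0.349² = 0.0609 mA, giving V_DS = V_DD − I_D R_D = 1.81 − 0.0609 × 89.6 = -3.65 V.
But -3.65 V < V_ov = 0.349 V, so the device is actually in triode.
In triode I_D = k_n[V_ov V_DS − ½ V_DS²] and I_D = (V_DD − V_DS)/R_D. Equating: 44.8 V_DS² − 32.27 V_DS + 1.81 = 0, giving V_DS = 0.0613 V (the root below V_ov).
I_D = (1.81 − 0.0613) / 89.6 = 0.0195 mA.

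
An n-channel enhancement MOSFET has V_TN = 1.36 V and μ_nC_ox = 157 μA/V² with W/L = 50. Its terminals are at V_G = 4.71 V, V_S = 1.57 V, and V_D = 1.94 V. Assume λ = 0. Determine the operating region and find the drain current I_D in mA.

Triode; I_D = 4.63 mA

V_GS = V_G − V_S = 4.71 − 1.57 = 3.14 V; V_DS = V_D − V_S = 1.94 − 1.57 = 0.37 V.
k_n = μ_nC_ox · (W/L) = 7.85 mA/V².
V_ov = V_GS − V_TN = 3.14 − 1.36 = 1.78 V.
Since V_DS = 0.37 V < V_ov = 1.78 V, the device is in the triode region.
I_D = k_n [V_ov · V_DS − ½ V_DS²] = 7.85 × [1.78 × 0.37 − 0.5 × 0.37²] = 4.63 mA.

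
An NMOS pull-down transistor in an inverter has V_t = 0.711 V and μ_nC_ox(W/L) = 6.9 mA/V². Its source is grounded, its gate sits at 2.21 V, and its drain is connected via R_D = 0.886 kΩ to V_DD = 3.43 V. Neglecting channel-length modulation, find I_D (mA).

V_GS = V_G = 2.21 V, so V_ov = 2.21 − 0.711 = 1.5 V.
Assume saturation: I_D = ½ k_n V_ov² = 0.5 × 6.9 × 1.5² = 7.75 mA, giving V_DS = V_DD − I_D R_D = 3.43 − 7.75 × 0.886 = -3.44 V.
But -3.44 V < V_ov = 1.5 V, so the device is actually in triode.
In triode I_D = k_n[V_ov V_DS − ½ V_DS²] and I_D = (V_DD − V_DS)/R_D. Equating: 3.06 V_DS² − 10.16 V_DS + 3.43 = 0, giving V_DS = 0.381 V (the root below V_ov).
I_D = (3.43 − 0.381) / 0.886 = 3.44 mA.

I_D = 3.44 mA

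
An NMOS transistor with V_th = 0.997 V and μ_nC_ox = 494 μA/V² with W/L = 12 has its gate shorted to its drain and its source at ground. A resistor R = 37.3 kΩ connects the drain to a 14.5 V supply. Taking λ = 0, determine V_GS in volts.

With gate tied to drain, V_GS = V_DS ≥ V_GS − V_th, so the device is in saturation.
k_n = μ_nC_ox · (W/L) = 5.928 mA/V².
KCL at the drain: ½ k_n (V_GS − V_th)² = (V_DD − V_GS)/R.
Let x = V_GS − 0.997. Then 111 x² + x − 13.5 = 0, giving x = 0.345 V (positive root), so V_GS = 1.34 V.
I_D = (V_DD − V_GS)/R = (14.5 − 1.34) / 37.3 = 0.353 mA.

V_GS = 1.34 V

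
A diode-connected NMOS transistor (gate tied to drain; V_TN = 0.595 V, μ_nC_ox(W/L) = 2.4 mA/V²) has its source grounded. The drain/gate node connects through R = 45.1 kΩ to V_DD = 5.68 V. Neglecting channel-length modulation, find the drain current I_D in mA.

I_D = 0.106 mA

With gate tied to drain, V_GS = V_DS ≥ V_GS − V_TN, so the device is in saturation.
KCL at the drain: ½ k_n (V_GS − V_TN)² = (V_DD − V_GS)/R.
Let x = V_GS − 0.595. Then 54.1 x² + x − 5.085 = 0, giving x = 0.297 V (positive root), so V_GS = 0.892 V.
I_D = (V_DD − V_GS)/R = (5.68 − 0.892) / 45.1 = 0.106 mA.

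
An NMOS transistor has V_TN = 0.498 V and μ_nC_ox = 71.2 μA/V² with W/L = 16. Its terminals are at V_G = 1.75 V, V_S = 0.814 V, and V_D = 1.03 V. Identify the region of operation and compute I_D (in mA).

Triode; I_D = 0.0812 mA

V_GS = V_G − V_S = 1.75 − 0.814 = 0.936 V; V_DS = V_D − V_S = 1.03 − 0.814 = 0.216 V.
k_n = μ_nC_ox · (W/L) = 1.139 mA/V².
V_ov = V_GS − V_TN = 0.936 − 0.498 = 0.438 V.
Since V_DS = 0.216 V < V_ov = 0.438 V, the device is in the triode region.
I_D = k_n [V_ov · V_DS − ½ V_DS²] = 1.139 × [0.438 × 0.216 − 0.5 × 0.216²] = 0.0812 mA.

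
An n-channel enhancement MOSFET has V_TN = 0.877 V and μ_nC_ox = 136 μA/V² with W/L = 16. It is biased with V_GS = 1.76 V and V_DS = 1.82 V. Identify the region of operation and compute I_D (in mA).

k_n = μ_nC_ox · (W/L) = 2.176 mA/V².
V_ov = V_GS − V_TN = 1.76 − 0.877 = 0.883 V.
Since V_DS = 1.82 V ≥ V_ov = 0.883 V, the device is in saturation.
I_D = ½ k_n V_ov² = 0.5 × 2.176 × 0.883² = 0.848 mA.

Saturation; I_D = 0.848 mA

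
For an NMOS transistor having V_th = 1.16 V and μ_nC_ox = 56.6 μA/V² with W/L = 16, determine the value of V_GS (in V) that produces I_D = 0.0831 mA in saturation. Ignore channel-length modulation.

k_n = μ_nC_ox · (W/L) = 0.9056 mA/V².
In saturation I_D = ½ k_n (V_GS − V_th)², so V_GS − V_th = √(2 I_D / k_n) = √(2 × 0.0831 / 0.9056) = 0.428 V.
V_GS = 1.16 + 0.428 = 1.59 V.

V_GS = 1.59 V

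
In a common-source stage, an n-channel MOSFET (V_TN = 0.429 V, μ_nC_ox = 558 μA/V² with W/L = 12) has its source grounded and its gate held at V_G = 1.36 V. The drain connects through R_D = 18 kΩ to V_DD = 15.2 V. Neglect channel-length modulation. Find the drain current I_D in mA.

I_D = 0.836 mA

V_GS = V_G = 1.36 V, so V_ov = 1.36 − 0.429 = 0.931 V.
k_n = μ_nC_ox · (W/L) = 6.696 mA/V².
Assume saturation: I_D = ½ k_n V_ov² = 0.5 × 6.696 × 0.931² = 2.9 mA, giving V_DS = V_DD − I_D R_D = 15.2 − 2.9 × 18 = -37 V.
But -37 V < V_ov = 0.931 V, so the device is actually in triode.
In triode I_D = k_n[V_ov V_DS − ½ V_DS²] and I_D = (V_DD − V_DS)/R_D. Equating: 60.3 V_DS² − 113.2 V_DS + 15.2 = 0, giving V_DS = 0.146 V (the root below V_ov).
I_D = (15.2 − 0.146) / 18 = 0.836 mA.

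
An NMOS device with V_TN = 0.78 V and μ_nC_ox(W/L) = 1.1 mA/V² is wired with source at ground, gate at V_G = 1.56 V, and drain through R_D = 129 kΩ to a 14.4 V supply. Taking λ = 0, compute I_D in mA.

V_GS = V_G = 1.56 V, so V_ov = 1.56 − 0.78 = 0.78 V.
Assume saturation: I_D = ½ k_n V_ov² = 0.5 × 1.1 × 0.78² = 0.335 mA, giving V_DS = V_DD − I_D R_D = 14.4 − 0.335 × 129 = -28.8 V.
But -28.8 V < V_ov = 0.78 V, so the device is actually in triode.
In triode I_D = k_n[V_ov V_DS − ½ V_DS²] and I_D = (V_DD − V_DS)/R_D. Equating: 71 V_DS² − 111.7 V_DS + 14.4 = 0, giving V_DS = 0.142 V (the root below V_ov).
I_D = (14.4 − 0.142) / 129 = 0.111 mA.

I_D = 0.111 mA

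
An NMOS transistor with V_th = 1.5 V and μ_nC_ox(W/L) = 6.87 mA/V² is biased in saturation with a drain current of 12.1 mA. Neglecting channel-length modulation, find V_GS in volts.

In saturation I_D = ½ k_n (V_GS − V_th)², so V_GS − V_th = √(2 I_D / k_n) = √(2 × 12.1 / 6.87) = 1.88 V.
V_GS = 1.5 + 1.88 = 3.38 V.

V_GS = 3.38 V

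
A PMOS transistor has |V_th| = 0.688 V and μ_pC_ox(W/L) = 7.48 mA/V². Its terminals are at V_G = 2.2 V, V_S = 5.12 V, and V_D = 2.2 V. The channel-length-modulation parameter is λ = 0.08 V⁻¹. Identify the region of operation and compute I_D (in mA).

Saturation; I_D = 23.0 mA

V_SG = V_S − V_G = 5.12 − 2.2 = 2.92 V; V_SD = V_S − V_D = 5.12 − 2.2 = 2.92 V.
V_ov = V_SG − |V_th| = 2.92 − 0.688 = 2.23 V.
Since V_SD = 2.92 V ≥ V_ov = 2.23 V, the device is in saturation.
I_D = ½ k_p V_ov² (1 + λ V_SD) = 0.5 × 7.48 × 2.23² × (1 + 0.08 × 2.92) = 23 mA.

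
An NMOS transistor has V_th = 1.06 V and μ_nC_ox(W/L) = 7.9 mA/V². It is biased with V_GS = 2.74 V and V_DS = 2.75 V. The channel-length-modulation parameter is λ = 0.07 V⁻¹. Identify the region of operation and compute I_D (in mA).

V_ov = V_GS − V_th = 2.74 − 1.06 = 1.68 V.
Since V_DS = 2.75 V ≥ V_ov = 1.68 V, the device is in saturation.
I_D = ½ k_n V_ov² (1 + λ V_DS) = 0.5 × 7.9 × 1.68² × (1 + 0.07 × 2.75) = 13.3 mA.

Saturation; I_D = 13.3 mA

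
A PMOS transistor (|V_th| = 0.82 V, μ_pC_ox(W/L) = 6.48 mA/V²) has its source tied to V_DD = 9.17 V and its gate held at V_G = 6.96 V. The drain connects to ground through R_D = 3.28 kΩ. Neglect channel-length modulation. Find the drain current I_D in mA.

V_SG = V_DD − V_G = 9.17 − 6.96 = 2.21 V, so V_ov = 2.21 − 0.82 = 1.39 V.
Assume saturation: I_D = ½ k_p V_ov² = 0.5 × 6.48 × 1.39² = 6.26 mA, giving V_SD = V_DD − I_D R_D = 9.17 − 6.26 × 3.28 = -11.4 V.
But -11.4 V < V_ov = 1.39 V, so the device is actually in triode.
In triode I_D = k_p[V_ov V_SD − ½ V_SD²] and I_D = (V_DD − V_SD)/R_D. Equating: 10.6 V_SD² − 30.54 V_SD + 9.17 = 0, giving V_SD = 0.341 V (the root below V_ov).
I_D = (9.17 − 0.341) / 3.28 = 2.69 mA.

I_D = 2.69 mA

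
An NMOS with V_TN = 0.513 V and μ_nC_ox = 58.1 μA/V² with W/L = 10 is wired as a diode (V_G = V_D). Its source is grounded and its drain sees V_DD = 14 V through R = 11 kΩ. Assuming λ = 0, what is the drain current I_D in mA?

With gate tied to drain, V_GS = V_DS ≥ V_GS − V_TN, so the device is in saturation.
k_n = μ_nC_ox · (W/L) = 0.581 mA/V².
KCL at the drain: ½ k_n (V_GS − V_TN)² = (V_DD − V_GS)/R.
Let x = V_GS − 0.513. Then 3.2 x² + x − 13.49 = 0, giving x = 1.9 V (positive root), so V_GS = 2.42 V.
I_D = (V_DD − V_GS)/R = (14 − 2.42) / 11 = 1.05 mA.

I_D = 1.05 mA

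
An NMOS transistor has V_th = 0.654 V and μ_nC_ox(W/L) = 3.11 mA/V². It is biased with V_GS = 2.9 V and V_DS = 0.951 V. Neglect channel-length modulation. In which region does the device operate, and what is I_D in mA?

V_ov = V_GS − V_th = 2.9 − 0.654 = 2.25 V.
Since V_DS = 0.951 V < V_ov = 2.25 V, the device is in the triode region.
I_D = k_n [V_ov · V_DS − ½ V_DS²] = 3.11 × [2.25 × 0.951 − 0.5 × 0.951²] = 5.24 mA.

Triode; I_D = 5.24 mA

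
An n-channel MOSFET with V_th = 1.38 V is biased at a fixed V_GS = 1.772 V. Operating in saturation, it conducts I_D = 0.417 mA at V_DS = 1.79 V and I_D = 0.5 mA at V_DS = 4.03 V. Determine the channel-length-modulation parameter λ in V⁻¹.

With V_GS fixed, I_D ∝ (1 + λ V_DS) in saturation, so I_D2/I_D1 = (1 + λ V_DS2)/(1 + λ V_DS1).
0.5/0.417 = 1.199 = (1 + 4.03 λ)/(1 + 1.79 λ).
Solving: λ (I_D1 V_DS2 − I_D2 V_DS1) = I_D2 − I_D1, so λ = (0.5 − 0.417) / (0.417 × 4.03 − 0.5 × 1.79) = 0.083 / 0.786 = 0.106 V⁻¹.

λ = 0.106 V⁻¹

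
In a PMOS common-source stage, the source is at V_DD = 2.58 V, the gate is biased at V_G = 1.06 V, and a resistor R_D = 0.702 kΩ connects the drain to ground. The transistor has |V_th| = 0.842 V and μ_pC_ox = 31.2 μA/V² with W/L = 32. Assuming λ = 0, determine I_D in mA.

V_SG = V_DD − V_G = 2.58 − 1.06 = 1.52 V, so V_ov = 1.52 − 0.842 = 0.678 V.
k_p = μ_pC_ox · (W/L) = 0.9984 mA/V².
Assume saturation: I_D = ½ k_p V_ov² = 0.5 × 0.9984 × 0.678² = 0.229 mA, giving V_SD = V_DD − I_D R_D = 2.58 − 0.229 × 0.702 = 2.42 V.
V_SD = 2.42 V ≥ V_ov = 0.678 V, confirming saturation.

I_D = 0.229 mA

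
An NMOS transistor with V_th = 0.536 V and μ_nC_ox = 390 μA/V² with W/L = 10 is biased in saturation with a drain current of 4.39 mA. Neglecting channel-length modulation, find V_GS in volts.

V_GS = 2.04 V

k_n = μ_nC_ox · (W/L) = 3.9 mA/V².
In saturation I_D = ½ k_n (V_GS − V_th)², so V_GS − V_th = √(2 I_D / k_n) = √(2 × 4.39 / 3.9) = 1.5 V.
V_GS = 0.536 + 1.5 = 2.04 V.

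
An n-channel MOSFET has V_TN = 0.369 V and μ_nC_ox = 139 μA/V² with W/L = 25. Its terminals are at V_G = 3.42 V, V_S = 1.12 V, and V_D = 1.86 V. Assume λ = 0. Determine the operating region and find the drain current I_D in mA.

V_GS = V_G − V_S = 3.42 − 1.12 = 2.3 V; V_DS = V_D − V_S = 1.86 − 1.12 = 0.74 V.
k_n = μ_nC_ox · (W/L) = 3.475 mA/V².
V_ov = V_GS − V_TN = 2.3 − 0.369 = 1.93 V.
Since V_DS = 0.74 V < V_ov = 1.93 V, the device is in the triode region.
I_D = k_n [V_ov · V_DS − ½ V_DS²] = 3.475 × [1.93 × 0.74 − 0.5 × 0.74²] = 4.01 mA.

Triode; I_D = 4.01 mA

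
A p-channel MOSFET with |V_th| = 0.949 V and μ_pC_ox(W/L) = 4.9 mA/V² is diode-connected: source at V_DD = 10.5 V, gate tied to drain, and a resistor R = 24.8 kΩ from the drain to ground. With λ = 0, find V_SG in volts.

V_SG = 1.34 V

With gate tied to drain, V_SG = V_SD ≥ V_SG − |V_th|, so the device is in saturation.
KCL at the drain: ½ k_p (V_SG − |V_th|)² = (V_DD − V_SG)/R.
Let x = V_SG − 0.949. Then 60.8 x² + x − 9.551 = 0, giving x = 0.388 V (positive root), so V_SG = 1.34 V.
I_D = (V_DD − V_SG)/R = (10.5 − 1.34) / 24.8 = 0.369 mA.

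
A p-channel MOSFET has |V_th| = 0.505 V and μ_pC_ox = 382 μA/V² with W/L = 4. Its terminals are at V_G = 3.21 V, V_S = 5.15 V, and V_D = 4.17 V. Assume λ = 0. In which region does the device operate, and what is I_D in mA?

Triode; I_D = 1.42 mA

V_SG = V_S − V_G = 5.15 − 3.21 = 1.94 V; V_SD = V_S − V_D = 5.15 − 4.17 = 0.98 V.
k_p = μ_pC_ox · (W/L) = 1.528 mA/V².
V_ov = V_SG − |V_th| = 1.94 − 0.505 = 1.44 V.
Since V_SD = 0.98 V < V_ov = 1.44 V, the device is in the triode region.
I_D = k_p [V_ov · V_SD − ½ V_SD²] = 1.528 × [1.44 × 0.98 − 0.5 × 0.98²] = 1.42 mA.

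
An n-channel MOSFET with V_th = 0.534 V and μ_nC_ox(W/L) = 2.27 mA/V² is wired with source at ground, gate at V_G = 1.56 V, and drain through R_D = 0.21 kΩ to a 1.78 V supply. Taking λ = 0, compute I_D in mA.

V_GS = V_G = 1.56 V, so V_ov = 1.56 − 0.534 = 1.03 V.
Assume saturation: I_D = ½ k_n V_ov² = 0.5 × 2.27 × 1.03² = 1.19 mA, giving V_DS = V_DD − I_D R_D = 1.78 − 1.19 × 0.21 = 1.53 V.
V_DS = 1.53 V ≥ V_ov = 1.03 V, confirming saturation.

I_D = 1.19 mA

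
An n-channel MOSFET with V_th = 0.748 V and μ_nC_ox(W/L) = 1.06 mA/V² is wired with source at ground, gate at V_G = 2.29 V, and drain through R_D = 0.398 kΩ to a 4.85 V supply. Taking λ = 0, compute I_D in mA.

I_D = 1.26 mA

V_GS = V_G = 2.29 V, so V_ov = 2.29 − 0.748 = 1.54 V.
Assume saturation: I_D = ½ k_n V_ov² = 0.5 × 1.06 × 1.54² = 1.26 mA, giving V_DS = V_DD − I_D R_D = 4.85 − 1.26 × 0.398 = 4.35 V.
V_DS = 4.35 V ≥ V_ov = 1.54 V, confirming saturation.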